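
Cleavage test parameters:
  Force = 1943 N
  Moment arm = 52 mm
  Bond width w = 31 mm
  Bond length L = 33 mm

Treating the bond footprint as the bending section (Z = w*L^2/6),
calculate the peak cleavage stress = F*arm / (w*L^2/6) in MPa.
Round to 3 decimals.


M = 1943 * 52 = 101036 N*mm
Z = 31 * 33^2 / 6 = 33759 / 6 mm^3
sigma = M / Z = 6 * 101036 / 33759 = 606216 / 33759
= 17.957 MPa

17.957


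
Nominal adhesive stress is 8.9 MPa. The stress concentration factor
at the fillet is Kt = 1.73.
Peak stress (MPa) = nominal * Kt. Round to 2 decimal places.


Peak = 8.9 * 1.73 = 15.40 MPa

15.40


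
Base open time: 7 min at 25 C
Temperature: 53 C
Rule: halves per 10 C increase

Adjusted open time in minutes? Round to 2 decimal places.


Acceleration = 2^((53-25)/10) = 6.9644
Open time = 7 / 6.9644 = 1.01 min

1.01


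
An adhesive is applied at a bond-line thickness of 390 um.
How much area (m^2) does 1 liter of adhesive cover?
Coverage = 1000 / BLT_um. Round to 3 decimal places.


Coverage = 1000 / 390 = 2.564 m^2

2.564


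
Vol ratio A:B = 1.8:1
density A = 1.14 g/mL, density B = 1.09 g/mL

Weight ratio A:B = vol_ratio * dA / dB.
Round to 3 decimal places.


Weight ratio = 1.8 * 1.14 / 1.09
= 1.883

1.883


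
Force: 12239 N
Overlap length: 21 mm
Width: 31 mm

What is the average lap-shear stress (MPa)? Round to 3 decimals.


Average shear stress = F / (overlap * width)
= 12239 / (21 * 31)
= 18.800 MPa

18.800


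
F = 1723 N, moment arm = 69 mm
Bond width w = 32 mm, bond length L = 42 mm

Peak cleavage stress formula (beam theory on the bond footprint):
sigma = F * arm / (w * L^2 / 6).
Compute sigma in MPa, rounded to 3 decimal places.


sigma = (1723 * 69) / (32 * 1764 / 6)
= 118887 * 6 / 56448
= 713322 / 56448
= 12.637 MPa

12.637


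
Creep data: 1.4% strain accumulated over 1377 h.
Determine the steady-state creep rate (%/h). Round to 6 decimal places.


Rate = 1.4 / 1377 = 0.001017 %/h

0.001017


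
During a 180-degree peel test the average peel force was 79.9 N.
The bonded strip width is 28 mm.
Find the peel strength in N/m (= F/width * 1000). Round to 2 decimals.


Peel strength = F/width * 1000
= 79.9 / 28 * 1000
= 2853.57 N/m

2853.57


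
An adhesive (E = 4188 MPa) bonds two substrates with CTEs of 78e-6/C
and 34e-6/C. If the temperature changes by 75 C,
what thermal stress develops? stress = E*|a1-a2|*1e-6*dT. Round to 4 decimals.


Stress = 4188 * |78 - 34| * 1e-6 * 75
= 13.8204 MPa

13.8204


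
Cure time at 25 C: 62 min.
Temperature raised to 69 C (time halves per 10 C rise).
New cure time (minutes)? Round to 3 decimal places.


Acceleration factor = 2^(44/10) = 21.1121
New time = 62 / 21.1121 = 2.937 min

2.937


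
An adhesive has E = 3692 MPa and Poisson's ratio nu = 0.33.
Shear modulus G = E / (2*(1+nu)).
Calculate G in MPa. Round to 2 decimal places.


G = 3692 / (2*(1+0.33))
= 3692 / 2.66
= 1387.97 MPa

1387.97


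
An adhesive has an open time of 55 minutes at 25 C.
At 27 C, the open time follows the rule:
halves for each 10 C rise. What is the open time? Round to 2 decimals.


Factor = 2^((27-25)/10) = 1.1487
Open time = 55 / 1.1487 = 47.88 min

47.88


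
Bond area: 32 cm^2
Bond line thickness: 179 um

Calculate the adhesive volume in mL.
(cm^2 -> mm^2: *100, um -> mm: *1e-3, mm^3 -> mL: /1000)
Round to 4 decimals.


V = 32*100 * 179*1e-3 / 1000
= 0.5728 mL

0.5728


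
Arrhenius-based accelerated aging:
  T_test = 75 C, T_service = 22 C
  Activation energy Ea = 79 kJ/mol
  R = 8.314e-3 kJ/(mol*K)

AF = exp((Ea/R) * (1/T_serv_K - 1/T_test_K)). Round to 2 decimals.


T_test_K = 348.15, T_serv_K = 295.15
AF = exp((79/8.314e-3) * (1/295.15 - 1/348.15))
= 134.42

134.42


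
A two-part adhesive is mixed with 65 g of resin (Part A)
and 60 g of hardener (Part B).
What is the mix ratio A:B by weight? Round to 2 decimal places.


Mix ratio = mass_A / mass_B
= 65 / 60
= 1.08

1.08


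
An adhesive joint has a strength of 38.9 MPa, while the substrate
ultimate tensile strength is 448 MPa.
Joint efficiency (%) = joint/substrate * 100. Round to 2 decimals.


Efficiency = 38.9 / 448 * 100
= 8.68%

8.68


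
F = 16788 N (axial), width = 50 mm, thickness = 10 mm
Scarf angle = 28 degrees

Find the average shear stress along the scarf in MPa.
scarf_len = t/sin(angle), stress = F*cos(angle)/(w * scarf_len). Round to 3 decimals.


scarf_len = 10/sin(28 deg) = 21.3005
cos(28 deg) = 0.882948
stress = 16788*0.882948/(50*21.3005) = 13.918 MPa

13.918


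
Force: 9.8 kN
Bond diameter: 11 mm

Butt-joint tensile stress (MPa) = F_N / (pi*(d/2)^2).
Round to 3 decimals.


F_N = 9.8 * 1000 = 9800.0 N
A = pi*(5.5)^2 = 95.0332 mm^2
stress = 9800.0 / 95.0332 = 103.122 MPa

103.122


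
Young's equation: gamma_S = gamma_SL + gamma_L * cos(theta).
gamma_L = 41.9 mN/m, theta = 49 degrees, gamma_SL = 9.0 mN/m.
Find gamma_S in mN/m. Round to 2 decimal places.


cos(49 deg) = 0.656059
gamma_S = 9.0 + 41.9 * 0.656059
= 36.49 mN/m

36.49


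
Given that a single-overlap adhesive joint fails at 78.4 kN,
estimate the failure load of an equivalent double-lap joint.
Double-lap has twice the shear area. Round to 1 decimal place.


Double-lap factor = 2
Expected load = 78.4 * 2 = 156.8 kN

156.8


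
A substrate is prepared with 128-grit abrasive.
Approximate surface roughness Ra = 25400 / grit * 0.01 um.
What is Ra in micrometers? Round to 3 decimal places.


Ra = 25400 / 128 * 0.01 = 1.984 um

1.984


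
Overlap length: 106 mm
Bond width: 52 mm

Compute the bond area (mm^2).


Bond area = 106 * 52 = 5512 mm^2

5512


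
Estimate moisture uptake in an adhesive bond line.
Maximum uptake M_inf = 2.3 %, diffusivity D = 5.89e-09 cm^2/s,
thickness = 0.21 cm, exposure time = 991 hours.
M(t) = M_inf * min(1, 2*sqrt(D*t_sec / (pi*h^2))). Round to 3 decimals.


Convert time: 991 h = 3567600 s
ratio = min(1, 2*sqrt(5.89e-09*3567600/(pi*0.21^2)))
= 0.778900
M(t) = 2.3 * 0.778900 = 1.791%

1.791


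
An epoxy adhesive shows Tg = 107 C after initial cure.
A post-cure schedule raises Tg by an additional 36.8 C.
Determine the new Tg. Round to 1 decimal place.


New Tg = 107 + 36.8
= 143.8 C

143.8


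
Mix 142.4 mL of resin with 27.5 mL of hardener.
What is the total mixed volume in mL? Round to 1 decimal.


Total = 142.4 + 27.5 = 169.9 mL

169.9


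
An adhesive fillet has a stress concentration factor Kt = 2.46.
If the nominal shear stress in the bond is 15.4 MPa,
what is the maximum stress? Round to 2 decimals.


Max stress = 15.4 * 2.46 = 37.88 MPa

37.88


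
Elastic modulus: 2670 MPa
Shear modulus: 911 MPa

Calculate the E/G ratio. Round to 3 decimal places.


E / G = 2670 / 911 = 2.931

2.931


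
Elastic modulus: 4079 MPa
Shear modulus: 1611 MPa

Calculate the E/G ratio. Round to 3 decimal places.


E / G = 4079 / 1611 = 2.532

2.532


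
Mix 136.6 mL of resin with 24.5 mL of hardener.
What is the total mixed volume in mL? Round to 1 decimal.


Total = 136.6 + 24.5 = 161.1 mL

161.1


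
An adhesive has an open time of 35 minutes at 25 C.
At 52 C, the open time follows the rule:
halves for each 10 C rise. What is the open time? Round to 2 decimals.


Factor = 2^((52-25)/10) = 6.4980
Open time = 35 / 6.4980 = 5.39 min

5.39


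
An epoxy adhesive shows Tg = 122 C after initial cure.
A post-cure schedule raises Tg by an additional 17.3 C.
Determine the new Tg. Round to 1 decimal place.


New Tg = 122 + 17.3
= 139.3 C

139.3


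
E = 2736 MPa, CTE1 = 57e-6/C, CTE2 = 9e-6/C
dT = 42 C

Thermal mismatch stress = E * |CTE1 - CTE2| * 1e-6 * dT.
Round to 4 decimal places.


= 2736 * 48e-6 * 42
= 5.5158 MPa

5.5158


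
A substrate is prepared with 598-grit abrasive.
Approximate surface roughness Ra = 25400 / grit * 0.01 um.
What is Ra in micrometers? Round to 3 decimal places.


Ra = 25400 / 598 * 0.01 = 0.425 um

0.425


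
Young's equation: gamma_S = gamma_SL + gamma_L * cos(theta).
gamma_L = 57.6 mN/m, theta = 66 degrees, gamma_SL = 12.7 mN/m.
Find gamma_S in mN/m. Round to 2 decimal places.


cos(66 deg) = 0.406737
gamma_S = 12.7 + 57.6 * 0.406737
= 36.13 mN/m

36.13


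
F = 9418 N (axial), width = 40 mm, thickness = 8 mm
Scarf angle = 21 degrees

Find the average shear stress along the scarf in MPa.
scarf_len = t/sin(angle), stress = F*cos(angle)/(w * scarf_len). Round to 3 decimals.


scarf_len = 8/sin(21 deg) = 22.3234
cos(21 deg) = 0.933580
stress = 9418*0.933580/(40*22.3234) = 9.847 MPa

9.847


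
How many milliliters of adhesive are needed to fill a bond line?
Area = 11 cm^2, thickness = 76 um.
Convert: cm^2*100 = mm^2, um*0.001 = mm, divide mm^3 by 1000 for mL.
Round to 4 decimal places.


= (11 * 100) * (76 * 0.001) / 1000
= 0.0836 mL

0.0836


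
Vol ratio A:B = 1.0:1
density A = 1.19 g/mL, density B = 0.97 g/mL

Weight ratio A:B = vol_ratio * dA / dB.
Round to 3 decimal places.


Weight ratio = 1.0 * 1.19 / 0.97
= 1.227

1.227


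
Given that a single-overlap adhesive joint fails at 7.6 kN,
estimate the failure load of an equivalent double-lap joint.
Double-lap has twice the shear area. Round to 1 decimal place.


Double-lap factor = 2
Expected load = 7.6 * 2 = 15.2 kN

15.2


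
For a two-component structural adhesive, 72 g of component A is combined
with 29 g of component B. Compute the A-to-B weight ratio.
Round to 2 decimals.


Weight ratio A:B = 72 / 29
= 2.48

2.48


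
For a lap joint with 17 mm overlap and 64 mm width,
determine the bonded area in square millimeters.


Area = 17 * 64 = 1088 mm^2

1088


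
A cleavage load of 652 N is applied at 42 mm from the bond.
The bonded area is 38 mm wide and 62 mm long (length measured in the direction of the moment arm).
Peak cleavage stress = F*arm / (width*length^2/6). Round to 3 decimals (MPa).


Moment = 652 * 42 = 27384 N*mm
Section modulus = 38 * 3844 / 6 = 146072 / 6 mm^3
Stress = 27384 / (146072 / 6) = 164304 / 146072
= 1.125 MPa

1.125


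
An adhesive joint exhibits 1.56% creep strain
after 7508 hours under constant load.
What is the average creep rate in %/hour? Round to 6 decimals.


Creep rate = strain / time
= 1.56 / 7508
= 0.000208 %/h

0.000208


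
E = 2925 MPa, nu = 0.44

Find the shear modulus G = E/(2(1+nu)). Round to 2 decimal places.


G = 2925 / (2 * 1.44)
= 1015.63 MPa

1015.63


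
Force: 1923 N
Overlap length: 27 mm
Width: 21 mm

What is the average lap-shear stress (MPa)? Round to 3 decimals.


Average shear stress = F / (overlap * width)
= 1923 / (27 * 21)
= 3.392 MPa

3.392


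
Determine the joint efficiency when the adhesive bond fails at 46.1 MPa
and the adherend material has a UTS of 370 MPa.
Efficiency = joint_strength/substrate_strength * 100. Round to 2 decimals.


Joint efficiency = 46.1 / 370 * 100
= 12.46%

12.46


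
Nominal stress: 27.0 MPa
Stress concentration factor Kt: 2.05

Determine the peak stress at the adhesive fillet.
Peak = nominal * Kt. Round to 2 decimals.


Peak stress = 27.0 * 2.05
= 55.35 MPa

55.35


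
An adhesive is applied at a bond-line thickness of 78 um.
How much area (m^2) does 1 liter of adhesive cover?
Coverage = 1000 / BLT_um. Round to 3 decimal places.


Coverage = 1000 / 78 = 12.821 m^2

12.821


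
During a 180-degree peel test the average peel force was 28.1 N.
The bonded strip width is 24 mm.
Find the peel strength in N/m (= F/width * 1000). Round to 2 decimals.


Peel strength = F/width * 1000
= 28.1 / 24 * 1000
= 1170.83 N/m

1170.83


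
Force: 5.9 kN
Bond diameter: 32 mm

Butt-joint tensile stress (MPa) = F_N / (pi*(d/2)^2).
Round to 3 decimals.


F_N = 5.9 * 1000 = 5900.0 N
A = pi*(16.0)^2 = 804.2477 mm^2
stress = 5900.0 / 804.2477 = 7.336 MPa

7.336


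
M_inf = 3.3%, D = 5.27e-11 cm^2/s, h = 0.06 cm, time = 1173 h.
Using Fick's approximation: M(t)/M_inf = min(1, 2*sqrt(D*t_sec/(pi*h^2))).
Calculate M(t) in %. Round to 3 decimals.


t = 4222800 s
ratio = min(1, 2*sqrt(5.27e-11*4222800/(pi*0.0036)))
= 0.280549
M(t) = 3.3 * 0.280549 = 0.926%

0.926


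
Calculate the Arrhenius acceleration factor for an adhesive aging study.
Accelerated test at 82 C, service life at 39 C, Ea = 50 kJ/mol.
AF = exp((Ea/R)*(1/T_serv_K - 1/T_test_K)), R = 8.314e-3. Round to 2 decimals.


T_test = 355.15 K, T_serv = 312.15 K
Ea/R = 50 / 0.008314 = 6013.95
AF = exp(6013.95 * (1/312.15 - 1/355.15))
= 10.31

10.31


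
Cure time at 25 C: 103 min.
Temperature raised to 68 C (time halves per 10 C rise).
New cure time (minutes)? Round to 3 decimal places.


Acceleration factor = 2^(43/10) = 19.6983
New time = 103 / 19.6983 = 5.229 min

5.229


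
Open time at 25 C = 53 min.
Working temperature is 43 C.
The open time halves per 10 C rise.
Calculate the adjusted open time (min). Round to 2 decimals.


factor = 2^((43 - 25) / 10) = 3.4822
ot = 53 / 3.4822 = 15.22 min

15.22


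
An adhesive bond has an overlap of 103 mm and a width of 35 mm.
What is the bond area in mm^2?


Bond area = overlap * width
= 103 * 35
= 3605 mm^2

3605


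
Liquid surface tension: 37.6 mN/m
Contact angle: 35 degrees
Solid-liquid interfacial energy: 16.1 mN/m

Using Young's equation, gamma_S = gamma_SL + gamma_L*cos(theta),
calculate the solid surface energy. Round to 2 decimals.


gamma_S = 16.1 + 37.6 * cos(35)
= 46.90 mN/m

46.90


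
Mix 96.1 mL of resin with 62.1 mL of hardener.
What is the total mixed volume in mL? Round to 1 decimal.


Total = 96.1 + 62.1 = 158.2 mL

158.2


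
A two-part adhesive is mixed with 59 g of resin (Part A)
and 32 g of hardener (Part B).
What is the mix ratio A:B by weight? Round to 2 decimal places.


Mix ratio = mass_A / mass_B
= 59 / 32
= 1.84

1.84


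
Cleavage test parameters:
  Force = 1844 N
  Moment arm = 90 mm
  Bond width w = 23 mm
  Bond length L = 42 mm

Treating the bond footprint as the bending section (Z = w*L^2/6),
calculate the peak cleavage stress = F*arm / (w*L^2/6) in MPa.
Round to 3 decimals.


M = 1844 * 90 = 165960 N*mm
Z = 23 * 42^2 / 6 = 40572 / 6 mm^3
sigma = M / Z = 6 * 165960 / 40572 = 995760 / 40572
= 24.543 MPa

24.543


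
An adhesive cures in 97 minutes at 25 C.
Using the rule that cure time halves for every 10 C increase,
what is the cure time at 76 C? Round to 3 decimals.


Factor = 2^((76 - 25) / 10) = 34.2968
Cure time = 97 / 34.2968
= 2.828 minutes

2.828


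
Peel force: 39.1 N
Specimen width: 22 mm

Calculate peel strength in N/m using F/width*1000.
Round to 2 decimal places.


Peel strength = 39.1 / 22 * 1000 = 1777.27 N/m

1777.27


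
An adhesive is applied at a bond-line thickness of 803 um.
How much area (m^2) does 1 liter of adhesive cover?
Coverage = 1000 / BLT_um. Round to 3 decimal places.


Coverage = 1000 / 803 = 1.245 m^2

1.245


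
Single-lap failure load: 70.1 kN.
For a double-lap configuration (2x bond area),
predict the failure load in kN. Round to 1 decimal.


Failure load = 70.1 * 2 = 140.2 kN

140.2


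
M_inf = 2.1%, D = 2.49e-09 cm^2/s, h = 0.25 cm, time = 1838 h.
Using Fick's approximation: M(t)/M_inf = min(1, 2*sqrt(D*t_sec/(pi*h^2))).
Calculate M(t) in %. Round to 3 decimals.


t = 6616800 s
ratio = min(1, 2*sqrt(2.49e-09*6616800/(pi*0.0625)))
= 0.579347
M(t) = 2.1 * 0.579347 = 1.217%

1.217


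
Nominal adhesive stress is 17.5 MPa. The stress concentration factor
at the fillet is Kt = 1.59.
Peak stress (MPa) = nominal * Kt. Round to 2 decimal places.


Peak = 17.5 * 1.59 = 27.83 MPa

27.83


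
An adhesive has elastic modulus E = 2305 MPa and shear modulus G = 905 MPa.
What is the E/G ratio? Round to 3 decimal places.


E/G = 2305 / 905 = 2.547

2.547


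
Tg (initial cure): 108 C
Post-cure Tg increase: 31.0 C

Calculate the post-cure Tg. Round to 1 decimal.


Post-cure Tg = 108 + 31.0 = 139.0 C

139.0


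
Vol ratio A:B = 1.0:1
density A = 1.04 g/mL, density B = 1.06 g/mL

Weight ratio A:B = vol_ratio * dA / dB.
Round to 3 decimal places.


Weight ratio = 1.0 * 1.04 / 1.06
= 0.981

0.981


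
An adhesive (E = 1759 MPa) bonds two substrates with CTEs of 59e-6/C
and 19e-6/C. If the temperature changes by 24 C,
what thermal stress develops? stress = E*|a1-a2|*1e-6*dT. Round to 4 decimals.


Stress = 1759 * |59 - 19| * 1e-6 * 24
= 1.6886 MPa

1.6886


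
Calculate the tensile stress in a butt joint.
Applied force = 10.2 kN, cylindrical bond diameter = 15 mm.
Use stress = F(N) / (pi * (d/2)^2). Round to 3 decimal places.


A = pi * 7.5^2 = 176.7146 mm^2
sigma = 10200.0 / 176.7146 = 57.720 MPa

57.720


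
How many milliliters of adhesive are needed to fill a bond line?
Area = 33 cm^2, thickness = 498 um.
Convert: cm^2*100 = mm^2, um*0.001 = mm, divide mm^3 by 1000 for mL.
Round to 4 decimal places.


= (33 * 100) * (498 * 0.001) / 1000
= 1.6434 mL

1.6434


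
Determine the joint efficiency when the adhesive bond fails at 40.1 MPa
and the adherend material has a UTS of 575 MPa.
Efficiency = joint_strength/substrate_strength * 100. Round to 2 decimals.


Joint efficiency = 40.1 / 575 * 100
= 6.97%

6.97


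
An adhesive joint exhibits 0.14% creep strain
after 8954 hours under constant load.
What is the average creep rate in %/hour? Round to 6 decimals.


Creep rate = strain / time
= 0.14 / 8954
= 0.000016 %/h

0.000016


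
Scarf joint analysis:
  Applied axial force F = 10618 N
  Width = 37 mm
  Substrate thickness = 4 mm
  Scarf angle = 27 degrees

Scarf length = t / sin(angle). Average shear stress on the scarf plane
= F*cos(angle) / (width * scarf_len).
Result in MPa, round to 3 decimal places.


Scarf length = 4 / sin(27 deg) = 8.8108 mm
cos(27 deg) = 0.891007
Shear = 10618 * 0.891007 / (37 * 8.8108)
= 29.021 MPa

29.021


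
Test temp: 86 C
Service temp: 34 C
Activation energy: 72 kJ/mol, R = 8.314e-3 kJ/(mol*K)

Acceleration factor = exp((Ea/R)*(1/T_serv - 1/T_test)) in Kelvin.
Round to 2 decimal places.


AF = exp((72/0.008314)*(1/307.15 - 1/359.15))
= 59.28

59.28


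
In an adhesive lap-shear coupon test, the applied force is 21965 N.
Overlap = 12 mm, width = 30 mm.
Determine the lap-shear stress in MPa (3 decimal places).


stress = F / (overlap * width)
= 21965 / (12 * 30)
= 61.014 MPa

61.014


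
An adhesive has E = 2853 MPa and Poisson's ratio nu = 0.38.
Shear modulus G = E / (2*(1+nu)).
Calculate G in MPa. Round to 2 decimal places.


G = 2853 / (2*(1+0.38))
= 2853 / 2.76
= 1033.70 MPa

1033.70


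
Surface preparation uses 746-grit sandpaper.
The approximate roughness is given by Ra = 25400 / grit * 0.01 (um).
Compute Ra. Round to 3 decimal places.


Ra = 25400 / 746 * 0.01
= 254 / 746
= 0.340 um

0.340


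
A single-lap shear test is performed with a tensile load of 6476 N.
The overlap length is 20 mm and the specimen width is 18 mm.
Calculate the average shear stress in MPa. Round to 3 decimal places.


Shear stress = F / (overlap * width)
= 6476 / (20 * 18)
= 6476 / 360
= 17.989 MPa

17.989


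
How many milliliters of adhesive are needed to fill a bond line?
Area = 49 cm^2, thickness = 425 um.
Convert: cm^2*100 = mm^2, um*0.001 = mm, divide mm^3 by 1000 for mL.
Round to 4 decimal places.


= (49 * 100) * (425 * 0.001) / 1000
= 2.0825 mL

2.0825


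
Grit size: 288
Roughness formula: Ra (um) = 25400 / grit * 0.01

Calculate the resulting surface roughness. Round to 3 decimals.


Ra = 25400 / 288 * 0.01
= 0.882 um

0.882


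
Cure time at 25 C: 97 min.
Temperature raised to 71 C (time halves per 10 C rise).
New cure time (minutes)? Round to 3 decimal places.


Acceleration factor = 2^(46/10) = 24.2515
New time = 97 / 24.2515 = 4.000 min

4.000


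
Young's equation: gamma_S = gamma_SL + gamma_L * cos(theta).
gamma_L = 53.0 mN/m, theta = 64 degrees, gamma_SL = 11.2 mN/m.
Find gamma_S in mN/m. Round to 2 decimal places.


cos(64 deg) = 0.438371
gamma_S = 11.2 + 53.0 * 0.438371
= 34.43 mN/m

34.43


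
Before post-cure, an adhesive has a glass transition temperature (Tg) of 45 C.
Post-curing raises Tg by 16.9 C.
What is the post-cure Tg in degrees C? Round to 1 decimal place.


Tg_post = Tg_base + delta_Tg
= 45 + 16.9
= 61.9 C

61.9


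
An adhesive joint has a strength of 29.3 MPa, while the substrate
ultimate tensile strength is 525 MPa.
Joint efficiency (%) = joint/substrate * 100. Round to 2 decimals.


Efficiency = 29.3 / 525 * 100
= 5.58%

5.58


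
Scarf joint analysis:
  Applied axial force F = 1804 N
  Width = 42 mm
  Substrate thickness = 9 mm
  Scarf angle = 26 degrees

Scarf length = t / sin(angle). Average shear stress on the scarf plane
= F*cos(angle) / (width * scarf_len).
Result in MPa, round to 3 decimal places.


Scarf length = 9 / sin(26 deg) = 20.5305 mm
cos(26 deg) = 0.898794
Shear = 1804 * 0.898794 / (42 * 20.5305)
= 1.880 MPa

1.880


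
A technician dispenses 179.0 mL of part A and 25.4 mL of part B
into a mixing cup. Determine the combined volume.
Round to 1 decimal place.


Combined volume = 179.0 + 25.4
= 204.4 mL

204.4


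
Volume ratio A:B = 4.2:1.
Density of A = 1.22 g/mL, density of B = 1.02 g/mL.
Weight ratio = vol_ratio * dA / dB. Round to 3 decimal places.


Wt ratio = 4.2 * 1.22 / 1.02
= 5.024

5.024


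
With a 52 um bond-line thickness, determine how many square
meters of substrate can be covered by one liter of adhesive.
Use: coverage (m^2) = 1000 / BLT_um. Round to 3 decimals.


Coverage = 1000 / 52 = 19.231 m^2

19.231


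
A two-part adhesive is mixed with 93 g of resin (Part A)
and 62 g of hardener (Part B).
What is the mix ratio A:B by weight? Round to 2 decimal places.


Mix ratio = mass_A / mass_B
= 93 / 62
= 1.50

1.50


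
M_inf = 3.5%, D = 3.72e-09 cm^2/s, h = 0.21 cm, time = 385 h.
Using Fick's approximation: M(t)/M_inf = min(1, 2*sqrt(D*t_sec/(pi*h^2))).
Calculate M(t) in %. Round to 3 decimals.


t = 1386000 s
ratio = min(1, 2*sqrt(3.72e-09*1386000/(pi*0.0441)))
= 0.385824
M(t) = 3.5 * 0.385824 = 1.350%

1.350


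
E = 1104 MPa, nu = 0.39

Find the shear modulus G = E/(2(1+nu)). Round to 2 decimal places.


G = 1104 / (2 * 1.39)
= 397.12 MPa

397.12


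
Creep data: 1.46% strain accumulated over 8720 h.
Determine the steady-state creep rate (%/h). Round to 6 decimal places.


Rate = 1.46 / 8720 = 0.000167 %/h

0.000167


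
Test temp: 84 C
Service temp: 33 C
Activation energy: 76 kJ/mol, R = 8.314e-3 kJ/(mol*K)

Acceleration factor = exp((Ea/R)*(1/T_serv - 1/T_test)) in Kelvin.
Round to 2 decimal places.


AF = exp((76/0.008314)*(1/306.15 - 1/357.15))
= 71.07

71.07


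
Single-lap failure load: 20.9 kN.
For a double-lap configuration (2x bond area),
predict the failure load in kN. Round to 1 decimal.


Failure load = 20.9 * 2 = 41.8 kN

41.8


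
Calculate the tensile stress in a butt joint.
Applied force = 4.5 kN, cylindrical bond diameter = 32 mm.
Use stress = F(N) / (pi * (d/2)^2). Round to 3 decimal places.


A = pi * 16.0^2 = 804.2477 mm^2
sigma = 4500.0 / 804.2477 = 5.595 MPa

5.595


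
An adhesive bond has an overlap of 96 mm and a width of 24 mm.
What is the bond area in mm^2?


Bond area = overlap * width
= 96 * 24
= 2304 mm^2

2304


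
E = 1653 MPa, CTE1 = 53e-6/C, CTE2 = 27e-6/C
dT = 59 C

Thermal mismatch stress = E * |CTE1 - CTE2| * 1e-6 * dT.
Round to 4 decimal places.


= 1653 * 26e-6 * 59
= 2.5357 MPa

2.5357


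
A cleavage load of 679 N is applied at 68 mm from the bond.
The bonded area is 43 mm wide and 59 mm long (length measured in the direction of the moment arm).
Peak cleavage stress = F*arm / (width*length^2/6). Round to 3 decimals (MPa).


Moment = 679 * 68 = 46172 N*mm
Section modulus = 43 * 3481 / 6 = 149683 / 6 mm^3
Stress = 46172 / (149683 / 6) = 277032 / 149683
= 1.851 MPa

1.851


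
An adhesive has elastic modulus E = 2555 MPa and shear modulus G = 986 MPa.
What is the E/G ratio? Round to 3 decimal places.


E/G = 2555 / 986 = 2.591

2.591


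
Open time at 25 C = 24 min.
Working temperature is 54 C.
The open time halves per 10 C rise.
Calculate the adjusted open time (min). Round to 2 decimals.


factor = 2^((54 - 25) / 10) = 7.4643
ot = 24 / 7.4643 = 3.22 min

3.22


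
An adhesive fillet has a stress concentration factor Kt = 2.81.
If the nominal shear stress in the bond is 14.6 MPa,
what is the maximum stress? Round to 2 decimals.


Max stress = 14.6 * 2.81 = 41.03 MPa

41.03


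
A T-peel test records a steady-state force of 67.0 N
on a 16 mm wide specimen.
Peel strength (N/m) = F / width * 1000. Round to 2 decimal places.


Peel strength = 67.0 / 16 * 1000
= 4187.50 N/m

4187.50


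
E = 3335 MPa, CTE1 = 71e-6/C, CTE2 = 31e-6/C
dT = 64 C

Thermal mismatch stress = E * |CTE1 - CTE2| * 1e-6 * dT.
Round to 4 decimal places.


= 3335 * 40e-6 * 64
= 8.5376 MPa

8.5376


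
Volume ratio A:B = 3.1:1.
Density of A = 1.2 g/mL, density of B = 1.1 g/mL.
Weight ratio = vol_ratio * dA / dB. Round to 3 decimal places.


Wt ratio = 3.1 * 1.2 / 1.1
= 3.382

3.382


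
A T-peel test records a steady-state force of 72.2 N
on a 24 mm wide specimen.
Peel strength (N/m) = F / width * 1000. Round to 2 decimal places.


Peel strength = 72.2 / 24 * 1000
= 3008.33 N/m

3008.33


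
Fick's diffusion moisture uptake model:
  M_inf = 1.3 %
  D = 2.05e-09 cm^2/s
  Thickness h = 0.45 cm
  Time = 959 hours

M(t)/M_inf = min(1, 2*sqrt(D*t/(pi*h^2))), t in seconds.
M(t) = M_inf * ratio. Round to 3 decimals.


t_sec = 959 * 3600 = 3452400
ratio = 2*sqrt(2.05e-09*3452400/(pi*0.45^2))
= min(1, 0.210950)
= 0.210950
M(t) = 1.3 * 0.210950 = 0.274 %

0.274


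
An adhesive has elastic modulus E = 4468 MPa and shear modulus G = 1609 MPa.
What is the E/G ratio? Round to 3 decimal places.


E/G = 4468 / 1609 = 2.777

2.777


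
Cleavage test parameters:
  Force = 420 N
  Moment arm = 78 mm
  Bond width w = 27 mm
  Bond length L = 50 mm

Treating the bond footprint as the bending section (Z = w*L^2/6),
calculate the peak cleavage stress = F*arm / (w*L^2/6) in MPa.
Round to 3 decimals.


M = 420 * 78 = 32760 N*mm
Z = 27 * 50^2 / 6 = 67500 / 6 mm^3
sigma = M / Z = 6 * 32760 / 67500 = 196560 / 67500
= 2.912 MPa

2.912


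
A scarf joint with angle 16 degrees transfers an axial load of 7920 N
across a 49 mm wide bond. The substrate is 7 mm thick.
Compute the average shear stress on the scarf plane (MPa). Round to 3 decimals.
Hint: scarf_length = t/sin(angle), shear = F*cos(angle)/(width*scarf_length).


scarf_length = 7 / sin(16 deg) = 25.3957 mm
cos(16 deg) = 0.961262
shear stress = 7920 * 0.961262 / (49 * 25.3957)
= 6.118 MPa

6.118


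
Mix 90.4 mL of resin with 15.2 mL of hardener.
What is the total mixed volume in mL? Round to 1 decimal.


Total = 90.4 + 15.2 = 105.6 mL

105.6


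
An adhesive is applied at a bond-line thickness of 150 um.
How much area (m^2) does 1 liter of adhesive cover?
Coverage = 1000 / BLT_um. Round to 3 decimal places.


Coverage = 1000 / 150 = 6.667 m^2

6.667


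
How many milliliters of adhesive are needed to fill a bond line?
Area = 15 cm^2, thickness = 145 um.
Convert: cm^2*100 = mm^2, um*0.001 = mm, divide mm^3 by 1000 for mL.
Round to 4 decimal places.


= (15 * 100) * (145 * 0.001) / 1000
= 0.2175 mL

0.2175


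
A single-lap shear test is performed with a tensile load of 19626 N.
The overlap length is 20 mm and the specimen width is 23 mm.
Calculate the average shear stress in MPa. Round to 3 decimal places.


Shear stress = F / (overlap * width)
= 19626 / (20 * 23)
= 19626 / 460
= 42.665 MPa

42.665


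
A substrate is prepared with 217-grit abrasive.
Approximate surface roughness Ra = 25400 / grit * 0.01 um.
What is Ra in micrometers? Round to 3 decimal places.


Ra = 25400 / 217 * 0.01 = 1.171 um

1.171


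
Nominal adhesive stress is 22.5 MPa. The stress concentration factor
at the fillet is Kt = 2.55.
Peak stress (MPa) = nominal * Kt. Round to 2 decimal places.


Peak = 22.5 * 2.55 = 57.38 MPa

57.38


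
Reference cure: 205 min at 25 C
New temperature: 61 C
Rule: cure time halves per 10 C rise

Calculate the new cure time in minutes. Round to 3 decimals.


factor = 2^((61-25)/10) = 12.1257
t_new = 205 / 12.1257 = 16.906 min

16.906


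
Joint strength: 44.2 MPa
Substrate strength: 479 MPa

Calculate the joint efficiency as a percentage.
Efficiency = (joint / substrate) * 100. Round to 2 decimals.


Efficiency = (44.2 / 479) * 100 = 9.23%

9.23


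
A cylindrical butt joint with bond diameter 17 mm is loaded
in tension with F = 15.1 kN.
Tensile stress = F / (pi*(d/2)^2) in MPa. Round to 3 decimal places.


Area = pi * (17/2)^2 = 226.9801 mm^2
Stress = 15.1*1000 / 226.9801
= 66.526 MPa

66.526


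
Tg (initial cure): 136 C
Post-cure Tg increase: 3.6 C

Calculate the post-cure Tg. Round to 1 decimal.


Post-cure Tg = 136 + 3.6 = 139.6 C

139.6


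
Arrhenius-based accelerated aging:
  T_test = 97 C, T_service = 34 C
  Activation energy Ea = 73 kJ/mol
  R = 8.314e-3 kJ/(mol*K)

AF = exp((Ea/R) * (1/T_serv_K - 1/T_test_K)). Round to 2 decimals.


T_test_K = 370.15, T_serv_K = 307.15
AF = exp((73/8.314e-3) * (1/307.15 - 1/370.15))
= 129.73

129.73


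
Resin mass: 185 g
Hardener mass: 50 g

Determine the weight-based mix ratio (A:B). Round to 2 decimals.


Ratio = 185 / 50 = 3.70

3.70


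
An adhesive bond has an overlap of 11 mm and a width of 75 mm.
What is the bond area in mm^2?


Bond area = overlap * width
= 11 * 75
= 825 mm^2

825


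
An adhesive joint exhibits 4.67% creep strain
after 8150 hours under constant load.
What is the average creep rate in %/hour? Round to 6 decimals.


Creep rate = strain / time
= 4.67 / 8150
= 0.000573 %/h

0.000573


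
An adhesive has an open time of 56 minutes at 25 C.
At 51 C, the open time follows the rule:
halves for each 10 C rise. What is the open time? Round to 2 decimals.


Factor = 2^((51-25)/10) = 6.0629
Open time = 56 / 6.0629 = 9.24 min

9.24


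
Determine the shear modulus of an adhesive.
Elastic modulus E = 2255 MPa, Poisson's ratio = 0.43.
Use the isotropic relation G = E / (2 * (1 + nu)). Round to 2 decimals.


G = 2255 / (2*(1+0.43)) = 2255 / 2.86
= 788.46 MPa

788.46


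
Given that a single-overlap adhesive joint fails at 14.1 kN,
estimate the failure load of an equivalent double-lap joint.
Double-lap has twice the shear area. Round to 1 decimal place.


Double-lap factor = 2
Expected load = 14.1 * 2 = 28.2 kN

28.2


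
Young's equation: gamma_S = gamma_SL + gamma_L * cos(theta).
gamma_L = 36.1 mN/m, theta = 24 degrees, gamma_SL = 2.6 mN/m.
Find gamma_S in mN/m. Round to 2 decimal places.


cos(24 deg) = 0.913545
gamma_S = 2.6 + 36.1 * 0.913545
= 35.58 mN/m

35.58


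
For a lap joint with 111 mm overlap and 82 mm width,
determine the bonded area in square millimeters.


Area = 111 * 82 = 9102 mm^2

9102


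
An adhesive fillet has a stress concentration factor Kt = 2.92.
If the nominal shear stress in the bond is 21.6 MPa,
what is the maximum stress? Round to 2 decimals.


Max stress = 21.6 * 2.92 = 63.07 MPa

63.07


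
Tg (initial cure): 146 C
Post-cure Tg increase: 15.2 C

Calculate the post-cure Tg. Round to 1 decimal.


Post-cure Tg = 146 + 15.2 = 161.2 C

161.2


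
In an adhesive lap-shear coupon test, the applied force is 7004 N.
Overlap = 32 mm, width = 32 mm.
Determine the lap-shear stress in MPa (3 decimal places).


stress = F / (overlap * width)
= 7004 / (32 * 32)
= 6.840 MPa

6.840


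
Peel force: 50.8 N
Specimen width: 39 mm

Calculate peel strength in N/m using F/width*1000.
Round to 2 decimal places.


Peel strength = 50.8 / 39 * 1000 = 1302.56 N/m

1302.56


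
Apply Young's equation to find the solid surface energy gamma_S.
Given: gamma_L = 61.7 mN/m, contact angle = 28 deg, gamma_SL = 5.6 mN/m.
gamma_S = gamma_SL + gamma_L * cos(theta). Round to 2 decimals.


theta_rad = 28 * pi/180 = 0.488692
gamma_S = 5.6 + 61.7 * cos(0.488692)
= 60.08 mN/m

60.08


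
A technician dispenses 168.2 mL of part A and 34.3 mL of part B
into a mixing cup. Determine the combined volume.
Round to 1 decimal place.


Combined volume = 168.2 + 34.3
= 202.5 mL

202.5


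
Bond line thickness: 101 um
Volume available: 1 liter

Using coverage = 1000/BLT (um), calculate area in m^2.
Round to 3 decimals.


1 L = 1e6 mm^3, thickness = 101 um = 0.101 mm
Area = 1e6 / 0.101 mm^2 = (1e6 / 0.101) / 1e6 m^2 = 1000 / 101 m^2
= 9.901 m^2

9.901


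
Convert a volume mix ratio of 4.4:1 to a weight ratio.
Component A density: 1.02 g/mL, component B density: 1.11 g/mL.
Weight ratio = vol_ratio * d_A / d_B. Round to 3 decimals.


= 4.4 * 1.02 / 1.11 = 4.043

4.043


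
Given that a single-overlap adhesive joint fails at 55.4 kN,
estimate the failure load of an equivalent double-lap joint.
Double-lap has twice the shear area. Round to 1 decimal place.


Double-lap factor = 2
Expected load = 55.4 * 2 = 110.8 kN

110.8


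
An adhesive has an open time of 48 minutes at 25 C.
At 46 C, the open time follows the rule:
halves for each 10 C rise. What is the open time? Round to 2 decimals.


Factor = 2^((46-25)/10) = 4.2871
Open time = 48 / 4.2871 = 11.20 min

11.20


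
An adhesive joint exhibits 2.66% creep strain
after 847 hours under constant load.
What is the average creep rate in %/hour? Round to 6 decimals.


Creep rate = strain / time
= 2.66 / 847
= 0.003140 %/h

0.003140


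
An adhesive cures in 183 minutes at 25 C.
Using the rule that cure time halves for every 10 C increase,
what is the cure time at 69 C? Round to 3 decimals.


Factor = 2^((69 - 25) / 10) = 21.1121
Cure time = 183 / 21.1121
= 8.668 minutes

8.668


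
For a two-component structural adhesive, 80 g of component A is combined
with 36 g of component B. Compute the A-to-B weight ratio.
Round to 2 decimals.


Weight ratio A:B = 80 / 36
= 2.22

2.22


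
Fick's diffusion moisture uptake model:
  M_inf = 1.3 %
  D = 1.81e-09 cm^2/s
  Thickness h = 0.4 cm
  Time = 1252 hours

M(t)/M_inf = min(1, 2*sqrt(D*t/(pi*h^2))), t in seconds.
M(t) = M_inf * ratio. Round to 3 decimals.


t_sec = 1252 * 3600 = 4507200
ratio = 2*sqrt(1.81e-09*4507200/(pi*0.4^2))
= min(1, 0.254793)
= 0.254793
M(t) = 1.3 * 0.254793 = 0.331 %

0.331


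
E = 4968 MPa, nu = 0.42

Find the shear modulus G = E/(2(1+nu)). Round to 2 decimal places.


G = 4968 / (2 * 1.42)
= 1749.30 MPa

1749.30


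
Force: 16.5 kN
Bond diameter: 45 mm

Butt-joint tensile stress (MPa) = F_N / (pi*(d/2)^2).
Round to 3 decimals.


F_N = 16.5 * 1000 = 16500.0 N
A = pi*(22.5)^2 = 1590.4313 mm^2
stress = 16500.0 / 1590.4313 = 10.375 MPa

10.375


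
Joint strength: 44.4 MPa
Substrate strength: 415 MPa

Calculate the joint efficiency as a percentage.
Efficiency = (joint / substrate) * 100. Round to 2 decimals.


Efficiency = (44.4 / 415) * 100 = 10.70%

10.70


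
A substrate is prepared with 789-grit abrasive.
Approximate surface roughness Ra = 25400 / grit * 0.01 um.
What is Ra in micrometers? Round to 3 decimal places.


Ra = 25400 / 789 * 0.01 = 0.322 um

0.322


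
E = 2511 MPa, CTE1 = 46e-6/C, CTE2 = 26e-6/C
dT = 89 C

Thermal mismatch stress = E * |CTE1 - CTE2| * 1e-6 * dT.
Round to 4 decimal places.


= 2511 * 20e-6 * 89
= 4.4696 MPa

4.4696


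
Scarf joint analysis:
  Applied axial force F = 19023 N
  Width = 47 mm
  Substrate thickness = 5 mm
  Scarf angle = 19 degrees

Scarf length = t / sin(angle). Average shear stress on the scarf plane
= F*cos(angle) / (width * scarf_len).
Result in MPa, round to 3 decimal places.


Scarf length = 5 / sin(19 deg) = 15.3578 mm
cos(19 deg) = 0.945519
Shear = 19023 * 0.945519 / (47 * 15.3578)
= 24.919 MPa

24.919


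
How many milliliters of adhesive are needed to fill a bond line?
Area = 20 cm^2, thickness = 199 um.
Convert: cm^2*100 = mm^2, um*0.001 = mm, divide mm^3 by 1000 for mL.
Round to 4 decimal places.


= (20 * 100) * (199 * 0.001) / 1000
= 0.3980 mL

0.3980


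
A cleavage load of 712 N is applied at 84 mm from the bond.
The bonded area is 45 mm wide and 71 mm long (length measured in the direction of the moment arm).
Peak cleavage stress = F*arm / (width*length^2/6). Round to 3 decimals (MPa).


Moment = 712 * 84 = 59808 N*mm
Section modulus = 45 * 5041 / 6 = 226845 / 6 mm^3
Stress = 59808 / (226845 / 6) = 358848 / 226845
= 1.582 MPa

1.582


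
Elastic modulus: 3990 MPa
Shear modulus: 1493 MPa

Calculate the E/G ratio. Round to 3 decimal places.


E / G = 3990 / 1493 = 2.672

2.672


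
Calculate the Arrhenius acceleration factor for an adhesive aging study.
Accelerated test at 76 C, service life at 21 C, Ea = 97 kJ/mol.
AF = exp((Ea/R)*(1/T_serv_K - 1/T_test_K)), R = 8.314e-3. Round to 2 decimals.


T_test = 349.15 K, T_serv = 294.15 K
Ea/R = 97 / 0.008314 = 11667.07
AF = exp(11667.07 * (1/294.15 - 1/349.15))
= 517.00

517.00


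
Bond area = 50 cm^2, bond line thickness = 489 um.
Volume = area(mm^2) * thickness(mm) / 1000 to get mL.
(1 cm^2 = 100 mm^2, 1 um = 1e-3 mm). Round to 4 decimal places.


area_mm2 = 50 * 100 = 5000
blt_mm = 489 * 1e-3 = 0.489
vol_mm3 = 5000 * 0.489 = 2445.0
vol_mL = 2445.0 / 1000 = 2.4450 mL

2.4450


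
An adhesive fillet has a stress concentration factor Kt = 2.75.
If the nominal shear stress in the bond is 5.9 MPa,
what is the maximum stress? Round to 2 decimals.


Max stress = 5.9 * 2.75 = 16.23 MPa

16.23


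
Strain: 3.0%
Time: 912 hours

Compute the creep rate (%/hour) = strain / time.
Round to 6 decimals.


Creep rate = 3.0 / 912
= 0.003289 %/h

0.003289


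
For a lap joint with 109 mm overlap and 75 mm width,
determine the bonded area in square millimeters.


Area = 109 * 75 = 8175 mm^2

8175


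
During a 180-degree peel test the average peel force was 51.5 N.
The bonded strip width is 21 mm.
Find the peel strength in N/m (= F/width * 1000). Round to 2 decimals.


Peel strength = F/width * 1000
= 51.5 / 21 * 1000
= 2452.38 N/m

2452.38


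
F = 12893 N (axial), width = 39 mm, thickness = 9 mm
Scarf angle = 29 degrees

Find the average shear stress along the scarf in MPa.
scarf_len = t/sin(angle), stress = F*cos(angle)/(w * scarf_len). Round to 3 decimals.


scarf_len = 9/sin(29 deg) = 18.5640
cos(29 deg) = 0.874620
stress = 12893*0.874620/(39*18.5640) = 15.575 MPa

15.575


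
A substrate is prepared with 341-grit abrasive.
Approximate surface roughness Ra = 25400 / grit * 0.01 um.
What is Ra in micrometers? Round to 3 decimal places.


Ra = 25400 / 341 * 0.01 = 0.745 um

0.745


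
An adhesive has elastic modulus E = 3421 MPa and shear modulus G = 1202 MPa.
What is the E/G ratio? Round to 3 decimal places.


E/G = 3421 / 1202 = 2.846

2.846


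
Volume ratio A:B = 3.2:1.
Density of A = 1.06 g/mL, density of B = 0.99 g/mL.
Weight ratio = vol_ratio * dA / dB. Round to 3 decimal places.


Wt ratio = 3.2 * 1.06 / 0.99
= 3.426

3.426


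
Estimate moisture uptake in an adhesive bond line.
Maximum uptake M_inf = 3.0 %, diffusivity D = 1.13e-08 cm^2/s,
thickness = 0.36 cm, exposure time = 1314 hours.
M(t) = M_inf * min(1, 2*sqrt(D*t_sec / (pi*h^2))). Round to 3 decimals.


Convert time: 1314 h = 4730400 s
ratio = min(1, 2*sqrt(1.13e-08*4730400/(pi*0.36^2)))
= 0.724671
M(t) = 3.0 * 0.724671 = 2.174%

2.174


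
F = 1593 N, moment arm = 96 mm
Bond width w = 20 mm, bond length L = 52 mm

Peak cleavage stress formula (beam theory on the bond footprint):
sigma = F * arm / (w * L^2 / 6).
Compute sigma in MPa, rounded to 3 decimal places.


sigma = (1593 * 96) / (20 * 2704 / 6)
= 152928 * 6 / 54080
= 917568 / 54080
= 16.967 MPa

16.967


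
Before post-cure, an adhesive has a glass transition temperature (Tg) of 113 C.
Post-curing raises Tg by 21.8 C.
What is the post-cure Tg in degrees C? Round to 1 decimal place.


Tg_post = Tg_base + delta_Tg
= 113 + 21.8
= 134.8 C

134.8
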